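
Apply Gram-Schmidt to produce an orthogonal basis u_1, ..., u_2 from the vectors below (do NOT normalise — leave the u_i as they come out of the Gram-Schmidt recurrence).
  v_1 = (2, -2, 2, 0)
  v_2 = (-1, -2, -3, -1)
Orthogonal basis:
  u_1 = (2, -2, 2, 0)
  u_2 = (-1/3, -8/3, -7/3, -1)

Apply the Gram-Schmidt recurrence
  u_1 = v_1
  u_i = v_i − Σ_{j<i} ((v_i · u_j) / (u_j · u_j)) · u_j.

Step by step this gives:
  u_1 = (2, -2, 2, 0)
  u_2 = (-1/3, -8/3, -7/3, -1)

Orthogonality check:
  u_2 · u_1 = 0 (should be 0)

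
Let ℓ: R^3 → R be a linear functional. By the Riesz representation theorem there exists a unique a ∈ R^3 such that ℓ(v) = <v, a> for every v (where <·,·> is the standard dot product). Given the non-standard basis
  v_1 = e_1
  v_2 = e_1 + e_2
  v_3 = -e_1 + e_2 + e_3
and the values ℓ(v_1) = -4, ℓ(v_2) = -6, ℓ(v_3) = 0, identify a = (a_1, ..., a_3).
a = (-4, -2, -2)

Write a = (a_1, ..., a_3) in the standard basis. For each basis vector v_i, ℓ(v_i) = <v_i, a> is a linear equation in the a_j's. Collect the n equations into a matrix system V a = ℓ, where row i of V is v_i (expressed in the standard basis). Since V is invertible (lower-triangular with 1s on the diagonal, up to permutation), solve by back-substitution:
  V =
[[1, 0, 0],
 [1, 1, 0],
 [-1, 1, 1]]
  V a = (-4, -6, 0)
Solving gives a = (-4, -2, -2).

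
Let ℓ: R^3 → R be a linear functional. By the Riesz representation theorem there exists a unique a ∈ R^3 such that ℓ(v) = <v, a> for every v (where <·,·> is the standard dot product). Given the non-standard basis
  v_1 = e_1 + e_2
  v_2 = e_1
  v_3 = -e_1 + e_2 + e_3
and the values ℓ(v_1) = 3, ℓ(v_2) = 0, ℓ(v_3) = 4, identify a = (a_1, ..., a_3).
a = (0, 3, 1)

Write a = (a_1, ..., a_3) in the standard basis. For each basis vector v_i, ℓ(v_i) = <v_i, a> is a linear equation in the a_j's. Collect the n equations into a matrix system V a = ℓ, where row i of V is v_i (expressed in the standard basis). Since V is invertible (lower-triangular with 1s on the diagonal, up to permutation), solve by back-substitution:
  V =
[[1, 1, 0],
 [1, 0, 0],
 [-1, 1, 1]]
  V a = (3, 0, 4)
Solving gives a = (0, 3, 1).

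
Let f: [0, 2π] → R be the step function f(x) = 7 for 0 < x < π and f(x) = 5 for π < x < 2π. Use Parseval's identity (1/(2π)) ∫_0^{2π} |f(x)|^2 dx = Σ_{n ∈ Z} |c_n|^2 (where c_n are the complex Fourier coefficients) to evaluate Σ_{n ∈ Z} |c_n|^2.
Σ |c_n|^2 = 37

Parseval equates the L^2 energy of f (normalised by 1/(2π)) with the ℓ^2 sum of its Fourier coefficients: (1/(2π)) ∫_0^{2π} |f|^2 = Σ |c_n|^2.
Compute the left side: (1/(2π)) [∫_0^π 7^2 dx + ∫_π^{2π} 5^2 dx] = (1/(2π)) · (49π + 25π) = (49 + 25)/2 = 37.
So Σ_{n ∈ Z} |c_n|^2 = 37.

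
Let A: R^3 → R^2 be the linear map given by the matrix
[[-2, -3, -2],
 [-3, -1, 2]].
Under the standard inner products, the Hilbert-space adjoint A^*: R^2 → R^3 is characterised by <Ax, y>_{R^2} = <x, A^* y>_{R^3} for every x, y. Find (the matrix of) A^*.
A^* = A^T =
[[-2, -3],
 [-3, -1],
 [-2, 2]]

For real matrices with standard dot products, the defining identity <Ax, y> = <x, A^* y> gives (Ax)^T y = x^T (A^*) y, i.e. x^T A^T y = x^T (A^*) y. Since this holds for all x, y, we must have A^* = A^T. Therefore
A^* =
[[-2, -3],
 [-3, -1],
 [-2, 2]].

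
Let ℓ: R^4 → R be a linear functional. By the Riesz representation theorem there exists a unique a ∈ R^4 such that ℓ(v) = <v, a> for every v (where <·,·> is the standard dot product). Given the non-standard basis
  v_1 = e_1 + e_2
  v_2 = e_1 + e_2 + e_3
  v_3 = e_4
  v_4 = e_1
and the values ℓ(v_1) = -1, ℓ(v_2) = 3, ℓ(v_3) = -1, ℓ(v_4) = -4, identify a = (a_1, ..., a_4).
a = (-4, 3, 4, -1)

Write a = (a_1, ..., a_4) in the standard basis. For each basis vector v_i, ℓ(v_i) = <v_i, a> is a linear equation in the a_j's. Collect the n equations into a matrix system V a = ℓ, where row i of V is v_i (expressed in the standard basis). Since V is invertible (lower-triangular with 1s on the diagonal, up to permutation), solve by back-substitution:
  V =
[[1, 1, 0, 0],
 [1, 1, 1, 0],
 [0, 0, 0, 1],
 [1, 0, 0, 0]]
  V a = (-1, 3, -1, -4)
Solving gives a = (-4, 3, 4, -1).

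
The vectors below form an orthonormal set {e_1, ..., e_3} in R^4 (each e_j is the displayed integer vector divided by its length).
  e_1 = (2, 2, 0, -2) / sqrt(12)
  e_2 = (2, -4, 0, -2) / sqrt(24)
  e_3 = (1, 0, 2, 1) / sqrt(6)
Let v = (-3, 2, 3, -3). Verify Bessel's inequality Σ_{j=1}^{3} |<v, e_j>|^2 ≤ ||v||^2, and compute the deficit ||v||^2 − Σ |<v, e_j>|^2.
Σ |<v, e_j>|^2 = 4; ||v||^2 = 31; deficit = 27

Write each e_j = u_j / sqrt(<u_j, u_j>) where u_j is the displayed integer vector. Then <v, e_j> = <v, u_j> / sqrt(<u_j, u_j>), so |<v, e_j>|^2 = <v, u_j>^2 / <u_j, u_j>.
Coefficients: <v, e_1> = 4/sqrt(12), <v, e_2> = -8/sqrt(24), <v, e_3> = 0/sqrt(6).
Square and sum: Σ |<v, e_j>|^2 = 4.
Compute ||v||^2 = v·v = 31.
Deficit = 31 − 4 = 27 ≥ 0, confirming Bessel's inequality. (The deficit equals ||v − Σ <v,e_j> e_j||^2, the squared distance from v to span{e_j}.)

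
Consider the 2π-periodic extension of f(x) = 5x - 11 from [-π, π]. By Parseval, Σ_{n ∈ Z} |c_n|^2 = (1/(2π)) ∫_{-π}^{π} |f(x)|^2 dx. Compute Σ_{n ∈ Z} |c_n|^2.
Σ |c_n|^2 = 25π^2/3 + 121

Expand and integrate term by term over [-π, π]:
  ∫ (5x)^2 dx = 25·(2π^3/3); ∫ 2·5·(-11)·x dx = 0 (odd integrand); ∫ (-11)^2 dx = 121·2π.
So (1/(2π)) ∫_{-π}^{π} (5x - 11)^2 dx = 25π^2/3 + 121 = 25π^2/3 + 121.
Parseval ⇒ Σ |c_n|^2 = 25π^2/3 + 121.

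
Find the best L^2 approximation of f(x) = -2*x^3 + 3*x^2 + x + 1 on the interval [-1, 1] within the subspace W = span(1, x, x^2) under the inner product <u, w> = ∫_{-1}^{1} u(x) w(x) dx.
g(x) = 3*x^2 - x/5 + 1

The best approximation g ∈ W is the orthogonal projection of f onto W. Writing g = a_0 + a_1 x + a_2 x^2, the coefficients solve the normal equations G · a = b where
  G_{ij} = <φ_i, φ_j> and b_i = <f, φ_i>, with φ_0 = 1, φ_1 = x, φ_2 = x^2.
G =
  [2, 0, 2/3]
  [0, 2/3, 0]
  [2/3, 0, 2/5],
b = (4, -2/15, 28/15).
Solving gives a_0 = 1, a_1 = -1/5, a_2 = 3, so
  g(x) = 3*x^2 - x/5 + 1.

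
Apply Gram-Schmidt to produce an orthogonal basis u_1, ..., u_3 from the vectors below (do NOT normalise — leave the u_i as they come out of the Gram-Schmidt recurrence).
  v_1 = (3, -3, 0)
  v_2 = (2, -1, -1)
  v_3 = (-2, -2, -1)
Orthogonal basis:
  u_1 = (3, -3, 0)
  u_2 = (1/2, 1/2, -1)
  u_3 = (-5/3, -5/3, -5/3)

Apply the Gram-Schmidt recurrence
  u_1 = v_1
  u_i = v_i − Σ_{j<i} ((v_i · u_j) / (u_j · u_j)) · u_j.

Step by step this gives:
  u_1 = (3, -3, 0)
  u_2 = (1/2, 1/2, -1)
  u_3 = (-5/3, -5/3, -5/3)

Orthogonality check:
  u_2 · u_1 = 0 (should be 0)
  u_3 · u_1 = 0 (should be 0)
  u_3 · u_2 = 0 (should be 0)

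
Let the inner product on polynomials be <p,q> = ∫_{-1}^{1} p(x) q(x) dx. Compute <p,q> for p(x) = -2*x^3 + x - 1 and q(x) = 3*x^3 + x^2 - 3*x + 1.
<p,q> = -292/105

Expand the product: p(x)·q(x) = -6*x^6 - 2*x^5 + 9*x^4 - 4*x^3 - 4*x^2 + 4*x - 1.
∫_{-1}^{1} of each monomial x^k gives [2/(k+1) if k even, 0 if k odd]. Integrating term-by-term (or equivalently evaluating the antiderivative F(x) = -6*x^7/7 - x^6/3 + 9*x^5/5 - x^4 - 4*x^3/3 + 2*x^2 - x at the endpoints):
  F(1) − F(−1) = -76/105 − (72/35) = -292/105.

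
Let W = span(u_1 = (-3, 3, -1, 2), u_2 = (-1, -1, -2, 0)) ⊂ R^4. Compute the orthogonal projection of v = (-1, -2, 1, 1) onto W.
proj_W(v) = (15/134, -69/134, -20/67, -14/67)

Set up U = [u_1 | ... | u_2] ∈ R^(4×2). The projector onto W = col(U) is P = U (U^T U)^(-1) U^T.
Compute U^T U =
  [23, 2]
  [2, 6],
and U^T v = (-2, 1).
Solve U^T U · c = U^T v for the coefficients: c = (-7/67, 27/134). The projection is proj_W(v) = U c.
Check: (v - proj_W(v)) · u_1 = 0  (should be 0).
Check: (v - proj_W(v)) · u_2 = 0  (should be 0).
Result: proj_W(v) = (15/134, -69/134, -20/67, -14/67).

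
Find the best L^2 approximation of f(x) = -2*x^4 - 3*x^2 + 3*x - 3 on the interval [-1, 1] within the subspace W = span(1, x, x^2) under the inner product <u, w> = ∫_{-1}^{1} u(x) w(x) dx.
g(x) = -33*x^2/7 + 3*x - 99/35

The best approximation g ∈ W is the orthogonal projection of f onto W. Writing g = a_0 + a_1 x + a_2 x^2, the coefficients solve the normal equations G · a = b where
  G_{ij} = <φ_i, φ_j> and b_i = <f, φ_i>, with φ_0 = 1, φ_1 = x, φ_2 = x^2.
G =
  [2, 0, 2/3]
  [0, 2/3, 0]
  [2/3, 0, 2/5],
b = (-44/5, 2, -132/35).
Solving gives a_0 = -99/35, a_1 = 3, a_2 = -33/7, so
  g(x) = -33*x^2/7 + 3*x - 99/35.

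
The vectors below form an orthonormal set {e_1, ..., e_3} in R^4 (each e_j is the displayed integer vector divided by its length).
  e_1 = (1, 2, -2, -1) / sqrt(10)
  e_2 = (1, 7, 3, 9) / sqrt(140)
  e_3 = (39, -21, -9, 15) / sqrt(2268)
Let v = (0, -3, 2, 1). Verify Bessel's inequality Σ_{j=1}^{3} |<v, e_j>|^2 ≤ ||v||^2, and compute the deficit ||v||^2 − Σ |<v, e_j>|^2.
Σ |<v, e_j>|^2 = 251/18; ||v||^2 = 14; deficit = 1/18

Write each e_j = u_j / sqrt(<u_j, u_j>) where u_j is the displayed integer vector. Then <v, e_j> = <v, u_j> / sqrt(<u_j, u_j>), so |<v, e_j>|^2 = <v, u_j>^2 / <u_j, u_j>.
Coefficients: <v, e_1> = -11/sqrt(10), <v, e_2> = -6/sqrt(140), <v, e_3> = 60/sqrt(2268).
Square and sum: Σ |<v, e_j>|^2 = 251/18.
Compute ||v||^2 = v·v = 14.
Deficit = 14 − 251/18 = 1/18 ≥ 0, confirming Bessel's inequality. (The deficit equals ||v − Σ <v,e_j> e_j||^2, the squared distance from v to span{e_j}.)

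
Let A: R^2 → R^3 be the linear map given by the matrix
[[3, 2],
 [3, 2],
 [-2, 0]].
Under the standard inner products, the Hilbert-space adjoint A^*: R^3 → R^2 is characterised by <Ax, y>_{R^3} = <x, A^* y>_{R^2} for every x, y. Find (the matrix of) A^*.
A^* = A^T =
[[3, 3, -2],
 [2, 2, 0]]

For real matrices with standard dot products, the defining identity <Ax, y> = <x, A^* y> gives (Ax)^T y = x^T (A^*) y, i.e. x^T A^T y = x^T (A^*) y. Since this holds for all x, y, we must have A^* = A^T. Therefore
A^* =
[[3, 3, -2],
 [2, 2, 0]].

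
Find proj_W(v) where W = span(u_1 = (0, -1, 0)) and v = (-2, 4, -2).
proj_W(v) = (0, 4, 0)

Set up U = [u_1 | ... | u_1] ∈ R^(3×1). The projector onto W = col(U) is P = U (U^T U)^(-1) U^T.
Compute U^T U =
  [1],
and U^T v = (-4).
Solve U^T U · c = U^T v for the coefficients: c = (-4). The projection is proj_W(v) = U c.
Check: (v - proj_W(v)) · u_1 = 0  (should be 0).
Result: proj_W(v) = (0, 4, 0).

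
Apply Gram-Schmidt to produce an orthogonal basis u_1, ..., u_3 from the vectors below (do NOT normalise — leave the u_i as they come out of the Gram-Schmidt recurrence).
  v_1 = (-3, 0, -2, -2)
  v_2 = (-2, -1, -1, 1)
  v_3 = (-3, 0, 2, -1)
Orthogonal basis:
  u_1 = (-3, 0, -2, -2)
  u_2 = (-16/17, -1, -5/17, 29/17)
  u_3 = (-138/83, 9/83, 237/83, -30/83)

Apply the Gram-Schmidt recurrence
  u_1 = v_1
  u_i = v_i − Σ_{j<i} ((v_i · u_j) / (u_j · u_j)) · u_j.

Step by step this gives:
  u_1 = (-3, 0, -2, -2)
  u_2 = (-16/17, -1, -5/17, 29/17)
  u_3 = (-138/83, 9/83, 237/83, -30/83)

Orthogonality check:
  u_2 · u_1 = 0 (should be 0)
  u_3 · u_1 = 0 (should be 0)
  u_3 · u_2 = 0 (should be 0)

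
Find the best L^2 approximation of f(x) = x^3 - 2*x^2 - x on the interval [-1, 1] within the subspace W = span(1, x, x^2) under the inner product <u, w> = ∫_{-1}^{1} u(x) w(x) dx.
g(x) = -2*x^2 - 2*x/5

The best approximation g ∈ W is the orthogonal projection of f onto W. Writing g = a_0 + a_1 x + a_2 x^2, the coefficients solve the normal equations G · a = b where
  G_{ij} = <φ_i, φ_j> and b_i = <f, φ_i>, with φ_0 = 1, φ_1 = x, φ_2 = x^2.
G =
  [2, 0, 2/3]
  [0, 2/3, 0]
  [2/3, 0, 2/5],
b = (-4/3, -4/15, -4/5).
Solving gives a_0 = 0, a_1 = -2/5, a_2 = -2, so
  g(x) = -2*x^2 - 2*x/5.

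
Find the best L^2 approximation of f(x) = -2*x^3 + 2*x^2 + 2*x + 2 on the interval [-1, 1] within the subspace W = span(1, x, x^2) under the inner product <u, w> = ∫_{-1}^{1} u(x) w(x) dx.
g(x) = 2*x^2 + 4*x/5 + 2

The best approximation g ∈ W is the orthogonal projection of f onto W. Writing g = a_0 + a_1 x + a_2 x^2, the coefficients solve the normal equations G · a = b where
  G_{ij} = <φ_i, φ_j> and b_i = <f, φ_i>, with φ_0 = 1, φ_1 = x, φ_2 = x^2.
G =
  [2, 0, 2/3]
  [0, 2/3, 0]
  [2/3, 0, 2/5],
b = (16/3, 8/15, 32/15).
Solving gives a_0 = 2, a_1 = 4/5, a_2 = 2, so
  g(x) = 2*x^2 + 4*x/5 + 2.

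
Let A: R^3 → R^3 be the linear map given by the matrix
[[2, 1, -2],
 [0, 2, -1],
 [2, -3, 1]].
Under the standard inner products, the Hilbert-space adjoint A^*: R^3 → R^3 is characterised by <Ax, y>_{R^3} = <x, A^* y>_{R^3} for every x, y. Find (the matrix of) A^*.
A^* = A^T =
[[2, 0, 2],
 [1, 2, -3],
 [-2, -1, 1]]

For real matrices with standard dot products, the defining identity <Ax, y> = <x, A^* y> gives (Ax)^T y = x^T (A^*) y, i.e. x^T A^T y = x^T (A^*) y. Since this holds for all x, y, we must have A^* = A^T. Therefore
A^* =
[[2, 0, 2],
 [1, 2, -3],
 [-2, -1, 1]].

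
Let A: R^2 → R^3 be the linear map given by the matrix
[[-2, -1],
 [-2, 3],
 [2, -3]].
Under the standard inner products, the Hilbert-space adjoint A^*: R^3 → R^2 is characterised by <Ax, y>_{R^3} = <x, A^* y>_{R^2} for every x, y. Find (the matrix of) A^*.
A^* = A^T =
[[-2, -2, 2],
 [-1, 3, -3]]

For real matrices with standard dot products, the defining identity <Ax, y> = <x, A^* y> gives (Ax)^T y = x^T (A^*) y, i.e. x^T A^T y = x^T (A^*) y. Since this holds for all x, y, we must have A^* = A^T. Therefore
A^* =
[[-2, -2, 2],
 [-1, 3, -3]].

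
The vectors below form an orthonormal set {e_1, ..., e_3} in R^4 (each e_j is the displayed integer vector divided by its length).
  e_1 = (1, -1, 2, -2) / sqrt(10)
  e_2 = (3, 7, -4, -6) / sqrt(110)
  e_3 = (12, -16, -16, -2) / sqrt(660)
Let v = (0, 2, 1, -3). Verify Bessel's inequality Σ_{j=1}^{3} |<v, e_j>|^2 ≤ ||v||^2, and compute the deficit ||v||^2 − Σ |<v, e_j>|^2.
Σ |<v, e_j>|^2 = 67/5; ||v||^2 = 14; deficit = 3/5

Write each e_j = u_j / sqrt(<u_j, u_j>) where u_j is the displayed integer vector. Then <v, e_j> = <v, u_j> / sqrt(<u_j, u_j>), so |<v, e_j>|^2 = <v, u_j>^2 / <u_j, u_j>.
Coefficients: <v, e_1> = 6/sqrt(10), <v, e_2> = 28/sqrt(110), <v, e_3> = -42/sqrt(660).
Square and sum: Σ |<v, e_j>|^2 = 67/5.
Compute ||v||^2 = v·v = 14.
Deficit = 14 − 67/5 = 3/5 ≥ 0, confirming Bessel's inequality. (The deficit equals ||v − Σ <v,e_j> e_j||^2, the squared distance from v to span{e_j}.)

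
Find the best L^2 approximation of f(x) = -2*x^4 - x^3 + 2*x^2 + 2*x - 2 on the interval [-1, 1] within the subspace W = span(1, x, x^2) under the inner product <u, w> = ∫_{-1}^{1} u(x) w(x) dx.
g(x) = 2*x^2/7 + 7*x/5 - 64/35

The best approximation g ∈ W is the orthogonal projection of f onto W. Writing g = a_0 + a_1 x + a_2 x^2, the coefficients solve the normal equations G · a = b where
  G_{ij} = <φ_i, φ_j> and b_i = <f, φ_i>, with φ_0 = 1, φ_1 = x, φ_2 = x^2.
G =
  [2, 0, 2/3]
  [0, 2/3, 0]
  [2/3, 0, 2/5],
b = (-52/15, 14/15, -116/105).
Solving gives a_0 = -64/35, a_1 = 7/5, a_2 = 2/7, so
  g(x) = 2*x^2/7 + 7*x/5 - 64/35.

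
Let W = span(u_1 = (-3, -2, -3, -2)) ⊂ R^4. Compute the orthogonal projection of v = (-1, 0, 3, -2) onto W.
proj_W(v) = (3/13, 2/13, 3/13, 2/13)

Set up U = [u_1 | ... | u_1] ∈ R^(4×1). The projector onto W = col(U) is P = U (U^T U)^(-1) U^T.
Compute U^T U =
  [26],
and U^T v = (-2).
Solve U^T U · c = U^T v for the coefficients: c = (-1/13). The projection is proj_W(v) = U c.
Check: (v - proj_W(v)) · u_1 = 0  (should be 0).
Result: proj_W(v) = (3/13, 2/13, 3/13, 2/13).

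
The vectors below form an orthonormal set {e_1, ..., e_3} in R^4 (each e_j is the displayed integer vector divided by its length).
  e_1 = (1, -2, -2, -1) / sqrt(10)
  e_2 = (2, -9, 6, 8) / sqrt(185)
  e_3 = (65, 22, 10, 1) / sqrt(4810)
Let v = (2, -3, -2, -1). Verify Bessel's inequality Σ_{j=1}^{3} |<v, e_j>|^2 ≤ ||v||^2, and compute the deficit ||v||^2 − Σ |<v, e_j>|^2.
Σ |<v, e_j>|^2 = 1166/65; ||v||^2 = 18; deficit = 4/65

Write each e_j = u_j / sqrt(<u_j, u_j>) where u_j is the displayed integer vector. Then <v, e_j> = <v, u_j> / sqrt(<u_j, u_j>), so |<v, e_j>|^2 = <v, u_j>^2 / <u_j, u_j>.
Coefficients: <v, e_1> = 13/sqrt(10), <v, e_2> = 11/sqrt(185), <v, e_3> = 43/sqrt(4810).
Square and sum: Σ |<v, e_j>|^2 = 1166/65.
Compute ||v||^2 = v·v = 18.
Deficit = 18 − 1166/65 = 4/65 ≥ 0, confirming Bessel's inequality. (The deficit equals ||v − Σ <v,e_j> e_j||^2, the squared distance from v to span{e_j}.)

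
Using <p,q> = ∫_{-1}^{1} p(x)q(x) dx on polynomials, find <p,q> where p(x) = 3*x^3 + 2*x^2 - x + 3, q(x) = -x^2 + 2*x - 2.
<p,q> = -82/5

Expand the product: p(x)·q(x) = -3*x^5 + 4*x^4 - x^3 - 9*x^2 + 8*x - 6.
∫_{-1}^{1} of each monomial x^k gives [2/(k+1) if k even, 0 if k odd]. Integrating term-by-term (or equivalently evaluating the antiderivative F(x) = -x^6/2 + 4*x^5/5 - x^4/4 - 3*x^3 + 4*x^2 - 6*x at the endpoints):
  F(1) − F(−1) = -99/20 − (229/20) = -82/5.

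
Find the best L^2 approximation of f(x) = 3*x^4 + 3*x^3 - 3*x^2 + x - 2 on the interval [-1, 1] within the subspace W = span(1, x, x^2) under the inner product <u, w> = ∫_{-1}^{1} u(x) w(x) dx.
g(x) = -3*x^2/7 + 14*x/5 - 79/35

The best approximation g ∈ W is the orthogonal projection of f onto W. Writing g = a_0 + a_1 x + a_2 x^2, the coefficients solve the normal equations G · a = b where
  G_{ij} = <φ_i, φ_j> and b_i = <f, φ_i>, with φ_0 = 1, φ_1 = x, φ_2 = x^2.
G =
  [2, 0, 2/3]
  [0, 2/3, 0]
  [2/3, 0, 2/5],
b = (-24/5, 28/15, -176/105).
Solving gives a_0 = -79/35, a_1 = 14/5, a_2 = -3/7, so
  g(x) = -3*x^2/7 + 14*x/5 - 79/35.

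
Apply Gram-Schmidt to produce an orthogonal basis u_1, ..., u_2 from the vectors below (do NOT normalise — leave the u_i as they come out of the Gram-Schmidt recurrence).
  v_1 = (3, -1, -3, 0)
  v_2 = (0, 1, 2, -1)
Orthogonal basis:
  u_1 = (3, -1, -3, 0)
  u_2 = (21/19, 12/19, 17/19, -1)

Apply the Gram-Schmidt recurrence
  u_1 = v_1
  u_i = v_i − Σ_{j<i} ((v_i · u_j) / (u_j · u_j)) · u_j.

Step by step this gives:
  u_1 = (3, -1, -3, 0)
  u_2 = (21/19, 12/19, 17/19, -1)

Orthogonality check:
  u_2 · u_1 = 0 (should be 0)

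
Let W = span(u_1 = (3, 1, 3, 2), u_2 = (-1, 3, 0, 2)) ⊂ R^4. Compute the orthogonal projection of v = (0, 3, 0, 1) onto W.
proj_W(v) = (-155/306, 725/306, 13/51, 259/153)

Set up U = [u_1 | ... | u_2] ∈ R^(4×2). The projector onto W = col(U) is P = U (U^T U)^(-1) U^T.
Compute U^T U =
  [23, 4]
  [4, 14],
and U^T v = (5, 11).
Solve U^T U · c = U^T v for the coefficients: c = (13/153, 233/306). The projection is proj_W(v) = U c.
Check: (v - proj_W(v)) · u_1 = 0  (should be 0).
Check: (v - proj_W(v)) · u_2 = 0  (should be 0).
Result: proj_W(v) = (-155/306, 725/306, 13/51, 259/153).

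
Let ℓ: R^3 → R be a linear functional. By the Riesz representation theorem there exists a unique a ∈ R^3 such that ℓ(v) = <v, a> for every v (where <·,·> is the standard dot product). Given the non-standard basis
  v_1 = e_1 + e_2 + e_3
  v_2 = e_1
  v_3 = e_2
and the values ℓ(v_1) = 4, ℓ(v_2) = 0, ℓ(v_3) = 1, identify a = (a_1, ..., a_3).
a = (0, 1, 3)

Write a = (a_1, ..., a_3) in the standard basis. For each basis vector v_i, ℓ(v_i) = <v_i, a> is a linear equation in the a_j's. Collect the n equations into a matrix system V a = ℓ, where row i of V is v_i (expressed in the standard basis). Since V is invertible (lower-triangular with 1s on the diagonal, up to permutation), solve by back-substitution:
  V =
[[1, 1, 1],
 [1, 0, 0],
 [0, 1, 0]]
  V a = (4, 0, 1)
Solving gives a = (0, 1, 3).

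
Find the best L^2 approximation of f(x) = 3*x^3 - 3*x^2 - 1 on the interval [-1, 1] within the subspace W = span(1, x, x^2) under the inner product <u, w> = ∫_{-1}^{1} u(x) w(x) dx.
g(x) = -3*x^2 + 9*x/5 - 1

The best approximation g ∈ W is the orthogonal projection of f onto W. Writing g = a_0 + a_1 x + a_2 x^2, the coefficients solve the normal equations G · a = b where
  G_{ij} = <φ_i, φ_j> and b_i = <f, φ_i>, with φ_0 = 1, φ_1 = x, φ_2 = x^2.
G =
  [2, 0, 2/3]
  [0, 2/3, 0]
  [2/3, 0, 2/5],
b = (-4, 6/5, -28/15).
Solving gives a_0 = -1, a_1 = 9/5, a_2 = -3, so
  g(x) = -3*x^2 + 9*x/5 - 1.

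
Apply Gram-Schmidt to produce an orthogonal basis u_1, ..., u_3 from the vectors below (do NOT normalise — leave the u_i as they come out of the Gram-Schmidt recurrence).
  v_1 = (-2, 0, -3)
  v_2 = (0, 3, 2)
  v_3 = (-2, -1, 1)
Orthogonal basis:
  u_1 = (-2, 0, -3)
  u_2 = (-12/13, 3, 8/13)
  u_3 = (-36/19, -16/19, 24/19)

Apply the Gram-Schmidt recurrence
  u_1 = v_1
  u_i = v_i − Σ_{j<i} ((v_i · u_j) / (u_j · u_j)) · u_j.

Step by step this gives:
  u_1 = (-2, 0, -3)
  u_2 = (-12/13, 3, 8/13)
  u_3 = (-36/19, -16/19, 24/19)

Orthogonality check:
  u_2 · u_1 = 0 (should be 0)
  u_3 · u_1 = 0 (should be 0)
  u_3 · u_2 = 0 (should be 0)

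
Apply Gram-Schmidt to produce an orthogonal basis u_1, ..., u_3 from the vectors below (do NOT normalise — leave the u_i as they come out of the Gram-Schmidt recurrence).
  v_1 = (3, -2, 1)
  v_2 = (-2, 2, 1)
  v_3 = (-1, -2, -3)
Orthogonal basis:
  u_1 = (3, -2, 1)
  u_2 = (-1/14, 5/7, 23/14)
  u_3 = (-32/45, -8/9, 16/45)

Apply the Gram-Schmidt recurrence
  u_1 = v_1
  u_i = v_i − Σ_{j<i} ((v_i · u_j) / (u_j · u_j)) · u_j.

Step by step this gives:
  u_1 = (3, -2, 1)
  u_2 = (-1/14, 5/7, 23/14)
  u_3 = (-32/45, -8/9, 16/45)

Orthogonality check:
  u_2 · u_1 = 0 (should be 0)
  u_3 · u_1 = 0 (should be 0)
  u_3 · u_2 = 0 (should be 0)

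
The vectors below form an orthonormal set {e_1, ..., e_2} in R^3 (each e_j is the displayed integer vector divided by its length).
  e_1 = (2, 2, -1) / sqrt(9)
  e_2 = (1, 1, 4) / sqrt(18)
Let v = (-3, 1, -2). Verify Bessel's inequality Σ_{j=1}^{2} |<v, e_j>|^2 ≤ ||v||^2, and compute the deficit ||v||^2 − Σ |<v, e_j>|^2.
Σ |<v, e_j>|^2 = 6; ||v||^2 = 14; deficit = 8

Write each e_j = u_j / sqrt(<u_j, u_j>) where u_j is the displayed integer vector. Then <v, e_j> = <v, u_j> / sqrt(<u_j, u_j>), so |<v, e_j>|^2 = <v, u_j>^2 / <u_j, u_j>.
Coefficients: <v, e_1> = -2/sqrt(9), <v, e_2> = -10/sqrt(18).
Square and sum: Σ |<v, e_j>|^2 = 6.
Compute ||v||^2 = v·v = 14.
Deficit = 14 − 6 = 8 ≥ 0, confirming Bessel's inequality. (The deficit equals ||v − Σ <v,e_j> e_j||^2, the squared distance from v to span{e_j}.)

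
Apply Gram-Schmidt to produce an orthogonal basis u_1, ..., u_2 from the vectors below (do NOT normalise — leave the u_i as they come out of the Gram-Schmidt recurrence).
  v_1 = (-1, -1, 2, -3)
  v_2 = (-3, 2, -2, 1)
Orthogonal basis:
  u_1 = (-1, -1, 2, -3)
  u_2 = (-17/5, 8/5, -6/5, -1/5)

Apply the Gram-Schmidt recurrence
  u_1 = v_1
  u_i = v_i − Σ_{j<i} ((v_i · u_j) / (u_j · u_j)) · u_j.

Step by step this gives:
  u_1 = (-1, -1, 2, -3)
  u_2 = (-17/5, 8/5, -6/5, -1/5)

Orthogonality check:
  u_2 · u_1 = 0 (should be 0)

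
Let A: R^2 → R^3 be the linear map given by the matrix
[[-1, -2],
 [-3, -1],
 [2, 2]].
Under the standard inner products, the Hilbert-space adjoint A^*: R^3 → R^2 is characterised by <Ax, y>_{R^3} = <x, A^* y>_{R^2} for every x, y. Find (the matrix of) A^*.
A^* = A^T =
[[-1, -3, 2],
 [-2, -1, 2]]

For real matrices with standard dot products, the defining identity <Ax, y> = <x, A^* y> gives (Ax)^T y = x^T (A^*) y, i.e. x^T A^T y = x^T (A^*) y. Since this holds for all x, y, we must have A^* = A^T. Therefore
A^* =
[[-1, -3, 2],
 [-2, -1, 2]].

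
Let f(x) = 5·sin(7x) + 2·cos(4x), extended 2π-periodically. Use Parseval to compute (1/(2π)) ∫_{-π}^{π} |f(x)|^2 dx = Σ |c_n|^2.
Σ |c_n|^2 = 29/2

Expand |f|^2 and use orthogonality of {sin(nx), cos(mx)} on [-π, π]:
  ∫_{-π}^{π} sin(nx)^2 dx = π, ∫ cos(mx)^2 dx = π, and cross terms integrate to 0.
So ∫_{-π}^{π} f(x)^2 dx = 5^2 · π + 2^2 · π = (25 + 4)π.
Divide by 2π: (25 + 4)/2 = 29/2.
By Parseval, this equals Σ |c_n|^2.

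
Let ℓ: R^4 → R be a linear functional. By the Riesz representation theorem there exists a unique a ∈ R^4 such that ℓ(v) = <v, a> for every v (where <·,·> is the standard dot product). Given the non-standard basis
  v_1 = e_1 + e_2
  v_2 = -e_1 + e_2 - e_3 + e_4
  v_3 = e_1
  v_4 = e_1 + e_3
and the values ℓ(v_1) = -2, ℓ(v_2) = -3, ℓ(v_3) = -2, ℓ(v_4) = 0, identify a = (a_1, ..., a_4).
a = (-2, 0, 2, -3)

Write a = (a_1, ..., a_4) in the standard basis. For each basis vector v_i, ℓ(v_i) = <v_i, a> is a linear equation in the a_j's. Collect the n equations into a matrix system V a = ℓ, where row i of V is v_i (expressed in the standard basis). Since V is invertible (lower-triangular with 1s on the diagonal, up to permutation), solve by back-substitution:
  V =
[[1, 1, 0, 0],
 [-1, 1, -1, 1],
 [1, 0, 0, 0],
 [1, 0, 1, 0]]
  V a = (-2, -3, -2, 0)
Solving gives a = (-2, 0, 2, -3).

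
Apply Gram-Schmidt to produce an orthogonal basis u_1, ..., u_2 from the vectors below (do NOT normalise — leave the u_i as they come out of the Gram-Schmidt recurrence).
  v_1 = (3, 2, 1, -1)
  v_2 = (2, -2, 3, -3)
Orthogonal basis:
  u_1 = (3, 2, 1, -1)
  u_2 = (2/5, -46/15, 37/15, -37/15)

Apply the Gram-Schmidt recurrence
  u_1 = v_1
  u_i = v_i − Σ_{j<i} ((v_i · u_j) / (u_j · u_j)) · u_j.

Step by step this gives:
  u_1 = (3, 2, 1, -1)
  u_2 = (2/5, -46/15, 37/15, -37/15)

Orthogonality check:
  u_2 · u_1 = 0 (should be 0)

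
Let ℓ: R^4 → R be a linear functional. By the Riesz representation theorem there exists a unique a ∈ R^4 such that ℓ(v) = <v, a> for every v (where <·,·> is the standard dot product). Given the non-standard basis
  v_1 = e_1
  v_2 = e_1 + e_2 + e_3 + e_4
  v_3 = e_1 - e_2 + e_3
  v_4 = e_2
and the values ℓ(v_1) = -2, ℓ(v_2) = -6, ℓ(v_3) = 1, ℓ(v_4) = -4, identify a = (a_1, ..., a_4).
a = (-2, -4, -1, 1)

Write a = (a_1, ..., a_4) in the standard basis. For each basis vector v_i, ℓ(v_i) = <v_i, a> is a linear equation in the a_j's. Collect the n equations into a matrix system V a = ℓ, where row i of V is v_i (expressed in the standard basis). Since V is invertible (lower-triangular with 1s on the diagonal, up to permutation), solve by back-substitution:
  V =
[[1, 0, 0, 0],
 [1, 1, 1, 1],
 [1, -1, 1, 0],
 [0, 1, 0, 0]]
  V a = (-2, -6, 1, -4)
Solving gives a = (-2, -4, -1, 1).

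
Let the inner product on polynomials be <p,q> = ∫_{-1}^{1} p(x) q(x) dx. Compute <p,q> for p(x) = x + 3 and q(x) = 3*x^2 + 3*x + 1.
<p,q> = 14

Expand the product: p(x)·q(x) = 3*x^3 + 12*x^2 + 10*x + 3.
∫_{-1}^{1} of each monomial x^k gives [2/(k+1) if k even, 0 if k odd]. Integrating term-by-term (or equivalently evaluating the antiderivative F(x) = 3*x^4/4 + 4*x^3 + 5*x^2 + 3*x at the endpoints):
  F(1) − F(−1) = 51/4 − (-5/4) = 14.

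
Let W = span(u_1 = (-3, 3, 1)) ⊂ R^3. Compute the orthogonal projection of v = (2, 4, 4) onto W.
proj_W(v) = (-30/19, 30/19, 10/19)

Set up U = [u_1 | ... | u_1] ∈ R^(3×1). The projector onto W = col(U) is P = U (U^T U)^(-1) U^T.
Compute U^T U =
  [19],
and U^T v = (10).
Solve U^T U · c = U^T v for the coefficients: c = (10/19). The projection is proj_W(v) = U c.
Check: (v - proj_W(v)) · u_1 = 0  (should be 0).
Result: proj_W(v) = (-30/19, 30/19, 10/19).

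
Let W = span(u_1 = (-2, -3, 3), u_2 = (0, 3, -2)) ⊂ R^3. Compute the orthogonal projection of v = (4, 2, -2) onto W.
proj_W(v) = (220/61, 90/61, -170/61)

Set up U = [u_1 | ... | u_2] ∈ R^(3×2). The projector onto W = col(U) is P = U (U^T U)^(-1) U^T.
Compute U^T U =
  [22, -15]
  [-15, 13],
and U^T v = (-20, 10).
Solve U^T U · c = U^T v for the coefficients: c = (-110/61, -80/61). The projection is proj_W(v) = U c.
Check: (v - proj_W(v)) · u_1 = 0  (should be 0).
Check: (v - proj_W(v)) · u_2 = 0  (should be 0).
Result: proj_W(v) = (220/61, 90/61, -170/61).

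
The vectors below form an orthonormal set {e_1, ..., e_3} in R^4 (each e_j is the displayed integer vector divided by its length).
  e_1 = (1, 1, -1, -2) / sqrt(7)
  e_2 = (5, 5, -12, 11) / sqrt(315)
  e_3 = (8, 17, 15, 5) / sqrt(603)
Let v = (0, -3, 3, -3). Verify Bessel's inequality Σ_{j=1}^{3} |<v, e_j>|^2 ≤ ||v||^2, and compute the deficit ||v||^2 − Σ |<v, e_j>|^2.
Σ |<v, e_j>|^2 = 7749/335; ||v||^2 = 27; deficit = 1296/335

Write each e_j = u_j / sqrt(<u_j, u_j>) where u_j is the displayed integer vector. Then <v, e_j> = <v, u_j> / sqrt(<u_j, u_j>), so |<v, e_j>|^2 = <v, u_j>^2 / <u_j, u_j>.
Coefficients: <v, e_1> = 0/sqrt(7), <v, e_2> = -84/sqrt(315), <v, e_3> = -21/sqrt(603).
Square and sum: Σ |<v, e_j>|^2 = 7749/335.
Compute ||v||^2 = v·v = 27.
Deficit = 27 − 7749/335 = 1296/335 ≥ 0, confirming Bessel's inequality. (The deficit equals ||v − Σ <v,e_j> e_j||^2, the squared distance from v to span{e_j}.)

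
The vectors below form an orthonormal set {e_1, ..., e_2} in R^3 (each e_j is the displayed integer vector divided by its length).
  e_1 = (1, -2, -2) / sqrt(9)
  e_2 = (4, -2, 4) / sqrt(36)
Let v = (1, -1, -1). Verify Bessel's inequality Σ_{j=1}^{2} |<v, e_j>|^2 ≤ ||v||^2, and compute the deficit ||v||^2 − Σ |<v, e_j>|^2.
Σ |<v, e_j>|^2 = 26/9; ||v||^2 = 3; deficit = 1/9

Write each e_j = u_j / sqrt(<u_j, u_j>) where u_j is the displayed integer vector. Then <v, e_j> = <v, u_j> / sqrt(<u_j, u_j>), so |<v, e_j>|^2 = <v, u_j>^2 / <u_j, u_j>.
Coefficients: <v, e_1> = 5/sqrt(9), <v, e_2> = 2/sqrt(36).
Square and sum: Σ |<v, e_j>|^2 = 26/9.
Compute ||v||^2 = v·v = 3.
Deficit = 3 − 26/9 = 1/9 ≥ 0, confirming Bessel's inequality. (The deficit equals ||v − Σ <v,e_j> e_j||^2, the squared distance from v to span{e_j}.)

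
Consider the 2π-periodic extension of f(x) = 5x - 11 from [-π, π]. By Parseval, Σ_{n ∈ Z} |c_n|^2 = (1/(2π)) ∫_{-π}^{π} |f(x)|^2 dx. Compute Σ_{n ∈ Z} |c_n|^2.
Σ |c_n|^2 = 25π^2/3 + 121

Expand and integrate term by term over [-π, π]:
  ∫ (5x)^2 dx = 25·(2π^3/3); ∫ 2·5·(-11)·x dx = 0 (odd integrand); ∫ (-11)^2 dx = 121·2π.
So (1/(2π)) ∫_{-π}^{π} (5x - 11)^2 dx = 25π^2/3 + 121 = 25π^2/3 + 121.
Parseval ⇒ Σ |c_n|^2 = 25π^2/3 + 121.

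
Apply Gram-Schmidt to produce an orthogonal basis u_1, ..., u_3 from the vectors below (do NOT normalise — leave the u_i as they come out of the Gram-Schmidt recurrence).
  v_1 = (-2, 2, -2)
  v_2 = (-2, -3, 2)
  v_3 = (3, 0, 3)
Orthogonal basis:
  u_1 = (-2, 2, -2)
  u_2 = (-3, -2, 1)
  u_3 = (-2/7, 8/7, 10/7)

Apply the Gram-Schmidt recurrence
  u_1 = v_1
  u_i = v_i − Σ_{j<i} ((v_i · u_j) / (u_j · u_j)) · u_j.

Step by step this gives:
  u_1 = (-2, 2, -2)
  u_2 = (-3, -2, 1)
  u_3 = (-2/7, 8/7, 10/7)

Orthogonality check:
  u_2 · u_1 = 0 (should be 0)
  u_3 · u_1 = 0 (should be 0)
  u_3 · u_2 = 0 (should be 0)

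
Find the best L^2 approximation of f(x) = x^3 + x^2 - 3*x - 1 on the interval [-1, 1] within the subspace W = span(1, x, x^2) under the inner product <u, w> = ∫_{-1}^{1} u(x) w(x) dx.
g(x) = x^2 - 12*x/5 - 1

The best approximation g ∈ W is the orthogonal projection of f onto W. Writing g = a_0 + a_1 x + a_2 x^2, the coefficients solve the normal equations G · a = b where
  G_{ij} = <φ_i, φ_j> and b_i = <f, φ_i>, with φ_0 = 1, φ_1 = x, φ_2 = x^2.
G =
  [2, 0, 2/3]
  [0, 2/3, 0]
  [2/3, 0, 2/5],
b = (-4/3, -8/5, -4/15).
Solving gives a_0 = -1, a_1 = -12/5, a_2 = 1, so
  g(x) = x^2 - 12*x/5 - 1.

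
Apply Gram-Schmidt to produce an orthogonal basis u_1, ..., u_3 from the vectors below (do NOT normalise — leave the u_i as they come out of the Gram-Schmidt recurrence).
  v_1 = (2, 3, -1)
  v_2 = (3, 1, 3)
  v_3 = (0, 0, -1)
Orthogonal basis:
  u_1 = (2, 3, -1)
  u_2 = (15/7, -2/7, 24/7)
  u_3 = (7/23, -63/230, -49/230)

Apply the Gram-Schmidt recurrence
  u_1 = v_1
  u_i = v_i − Σ_{j<i} ((v_i · u_j) / (u_j · u_j)) · u_j.

Step by step this gives:
  u_1 = (2, 3, -1)
  u_2 = (15/7, -2/7, 24/7)
  u_3 = (7/23, -63/230, -49/230)

Orthogonality check:
  u_2 · u_1 = 0 (should be 0)
  u_3 · u_1 = 0 (should be 0)
  u_3 · u_2 = 0 (should be 0)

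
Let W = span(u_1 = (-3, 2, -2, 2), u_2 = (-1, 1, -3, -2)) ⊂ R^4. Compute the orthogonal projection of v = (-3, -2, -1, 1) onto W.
proj_W(v) = (-9/7, 221/266, -179/266, 142/133)

Set up U = [u_1 | ... | u_2] ∈ R^(4×2). The projector onto W = col(U) is P = U (U^T U)^(-1) U^T.
Compute U^T U =
  [21, 7]
  [7, 15],
and U^T v = (9, 2).
Solve U^T U · c = U^T v for the coefficients: c = (121/266, -3/38). The projection is proj_W(v) = U c.
Check: (v - proj_W(v)) · u_1 = 0  (should be 0).
Check: (v - proj_W(v)) · u_2 = 0  (should be 0).
Result: proj_W(v) = (-9/7, 221/266, -179/266, 142/133).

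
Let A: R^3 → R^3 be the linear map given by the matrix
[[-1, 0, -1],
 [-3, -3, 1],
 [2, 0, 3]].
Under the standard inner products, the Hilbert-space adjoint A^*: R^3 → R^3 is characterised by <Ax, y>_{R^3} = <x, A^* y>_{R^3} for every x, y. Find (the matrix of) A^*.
A^* = A^T =
[[-1, -3, 2],
 [0, -3, 0],
 [-1, 1, 3]]

For real matrices with standard dot products, the defining identity <Ax, y> = <x, A^* y> gives (Ax)^T y = x^T (A^*) y, i.e. x^T A^T y = x^T (A^*) y. Since this holds for all x, y, we must have A^* = A^T. Therefore
A^* =
[[-1, -3, 2],
 [0, -3, 0],
 [-1, 1, 3]].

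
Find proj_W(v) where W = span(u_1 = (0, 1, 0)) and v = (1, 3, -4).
proj_W(v) = (0, 3, 0)

Set up U = [u_1 | ... | u_1] ∈ R^(3×1). The projector onto W = col(U) is P = U (U^T U)^(-1) U^T.
Compute U^T U =
  [1],
and U^T v = (3).
Solve U^T U · c = U^T v for the coefficients: c = (3). The projection is proj_W(v) = U c.
Check: (v - proj_W(v)) · u_1 = 0  (should be 0).
Result: proj_W(v) = (0, 3, 0).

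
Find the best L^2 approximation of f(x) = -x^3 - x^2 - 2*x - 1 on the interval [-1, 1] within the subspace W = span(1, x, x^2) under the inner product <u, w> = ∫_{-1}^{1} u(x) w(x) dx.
g(x) = -x^2 - 13*x/5 - 1

The best approximation g ∈ W is the orthogonal projection of f onto W. Writing g = a_0 + a_1 x + a_2 x^2, the coefficients solve the normal equations G · a = b where
  G_{ij} = <φ_i, φ_j> and b_i = <f, φ_i>, with φ_0 = 1, φ_1 = x, φ_2 = x^2.
G =
  [2, 0, 2/3]
  [0, 2/3, 0]
  [2/3, 0, 2/5],
b = (-8/3, -26/15, -16/15).
Solving gives a_0 = -1, a_1 = -13/5, a_2 = -1, so
  g(x) = -x^2 - 13*x/5 - 1.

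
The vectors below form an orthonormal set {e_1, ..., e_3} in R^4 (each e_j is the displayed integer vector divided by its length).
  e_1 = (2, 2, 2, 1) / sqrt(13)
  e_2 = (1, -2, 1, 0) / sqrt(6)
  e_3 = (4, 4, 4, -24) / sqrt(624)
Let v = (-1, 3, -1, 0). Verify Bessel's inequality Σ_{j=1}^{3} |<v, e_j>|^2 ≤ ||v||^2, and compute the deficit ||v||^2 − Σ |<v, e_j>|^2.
Σ |<v, e_j>|^2 = 11; ||v||^2 = 11; deficit = 0

Write each e_j = u_j / sqrt(<u_j, u_j>) where u_j is the displayed integer vector. Then <v, e_j> = <v, u_j> / sqrt(<u_j, u_j>), so |<v, e_j>|^2 = <v, u_j>^2 / <u_j, u_j>.
Coefficients: <v, e_1> = 2/sqrt(13), <v, e_2> = -8/sqrt(6), <v, e_3> = 4/sqrt(624).
Square and sum: Σ |<v, e_j>|^2 = 11.
Compute ||v||^2 = v·v = 11.
Deficit = 11 − 11 = 0 ≥ 0, confirming Bessel's inequality. (The deficit equals ||v − Σ <v,e_j> e_j||^2, the squared distance from v to span{e_j}.)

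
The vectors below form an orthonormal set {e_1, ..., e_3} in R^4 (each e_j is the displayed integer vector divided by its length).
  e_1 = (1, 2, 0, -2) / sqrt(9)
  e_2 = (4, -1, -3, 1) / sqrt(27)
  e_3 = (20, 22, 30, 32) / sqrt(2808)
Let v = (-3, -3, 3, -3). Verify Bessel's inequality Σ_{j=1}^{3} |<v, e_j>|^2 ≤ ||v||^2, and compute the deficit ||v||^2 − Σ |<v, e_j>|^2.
Σ |<v, e_j>|^2 = 306/13; ||v||^2 = 36; deficit = 162/13

Write each e_j = u_j / sqrt(<u_j, u_j>) where u_j is the displayed integer vector. Then <v, e_j> = <v, u_j> / sqrt(<u_j, u_j>), so |<v, e_j>|^2 = <v, u_j>^2 / <u_j, u_j>.
Coefficients: <v, e_1> = -3/sqrt(9), <v, e_2> = -21/sqrt(27), <v, e_3> = -132/sqrt(2808).
Square and sum: Σ |<v, e_j>|^2 = 306/13.
Compute ||v||^2 = v·v = 36.
Deficit = 36 − 306/13 = 162/13 ≥ 0, confirming Bessel's inequality. (The deficit equals ||v − Σ <v,e_j> e_j||^2, the squared distance from v to span{e_j}.)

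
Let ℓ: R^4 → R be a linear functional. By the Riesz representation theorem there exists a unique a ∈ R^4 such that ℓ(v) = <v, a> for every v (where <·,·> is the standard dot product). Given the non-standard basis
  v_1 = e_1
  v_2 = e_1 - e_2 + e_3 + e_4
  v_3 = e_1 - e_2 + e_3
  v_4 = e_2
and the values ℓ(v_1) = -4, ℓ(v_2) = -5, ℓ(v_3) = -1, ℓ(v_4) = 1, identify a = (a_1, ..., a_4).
a = (-4, 1, 4, -4)

Write a = (a_1, ..., a_4) in the standard basis. For each basis vector v_i, ℓ(v_i) = <v_i, a> is a linear equation in the a_j's. Collect the n equations into a matrix system V a = ℓ, where row i of V is v_i (expressed in the standard basis). Since V is invertible (lower-triangular with 1s on the diagonal, up to permutation), solve by back-substitution:
  V =
[[1, 0, 0, 0],
 [1, -1, 1, 1],
 [1, -1, 1, 0],
 [0, 1, 0, 0]]
  V a = (-4, -5, -1, 1)
Solving gives a = (-4, 1, 4, -4).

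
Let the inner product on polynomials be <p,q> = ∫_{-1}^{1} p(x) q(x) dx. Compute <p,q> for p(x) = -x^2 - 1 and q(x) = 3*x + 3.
<p,q> = -8

Expand the product: p(x)·q(x) = -3*x^3 - 3*x^2 - 3*x - 3.
∫_{-1}^{1} of each monomial x^k gives [2/(k+1) if k even, 0 if k odd]. Integrating term-by-term (or equivalently evaluating the antiderivative F(x) = -3*x^4/4 - x^3 - 3*x^2/2 - 3*x at the endpoints):
  F(1) − F(−1) = -25/4 − (7/4) = -8.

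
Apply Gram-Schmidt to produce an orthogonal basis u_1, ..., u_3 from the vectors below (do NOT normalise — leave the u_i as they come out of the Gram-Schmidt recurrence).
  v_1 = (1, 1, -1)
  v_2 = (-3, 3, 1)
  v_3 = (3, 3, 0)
Orthogonal basis:
  u_1 = (1, 1, -1)
  u_2 = (-8/3, 10/3, 2/3)
  u_3 = (9/7, 9/14, 27/14)

Apply the Gram-Schmidt recurrence
  u_1 = v_1
  u_i = v_i − Σ_{j<i} ((v_i · u_j) / (u_j · u_j)) · u_j.

Step by step this gives:
  u_1 = (1, 1, -1)
  u_2 = (-8/3, 10/3, 2/3)
  u_3 = (9/7, 9/14, 27/14)

Orthogonality check:
  u_2 · u_1 = 0 (should be 0)
  u_3 · u_1 = 0 (should be 0)
  u_3 · u_2 = 0 (should be 0)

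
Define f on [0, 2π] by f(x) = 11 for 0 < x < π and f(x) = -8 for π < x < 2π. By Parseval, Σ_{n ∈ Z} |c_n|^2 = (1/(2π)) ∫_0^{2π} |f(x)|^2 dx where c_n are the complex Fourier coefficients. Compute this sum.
Σ |c_n|^2 = 185/2

Parseval equates the L^2 energy of f (normalised by 1/(2π)) with the ℓ^2 sum of its Fourier coefficients: (1/(2π)) ∫_0^{2π} |f|^2 = Σ |c_n|^2.
Compute the left side: (1/(2π)) [∫_0^π 11^2 dx + ∫_π^{2π} (-8)^2 dx] = (1/(2π)) · (121π + 64π) = (121 + 64)/2 = 185/2.
So Σ_{n ∈ Z} |c_n|^2 = 185/2.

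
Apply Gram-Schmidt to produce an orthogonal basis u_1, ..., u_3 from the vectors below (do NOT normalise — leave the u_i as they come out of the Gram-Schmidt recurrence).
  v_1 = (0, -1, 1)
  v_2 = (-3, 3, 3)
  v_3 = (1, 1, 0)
Orthogonal basis:
  u_1 = (0, -1, 1)
  u_2 = (-3, 3, 3)
  u_3 = (1, 1/2, 1/2)

Apply the Gram-Schmidt recurrence
  u_1 = v_1
  u_i = v_i − Σ_{j<i} ((v_i · u_j) / (u_j · u_j)) · u_j.

Step by step this gives:
  u_1 = (0, -1, 1)
  u_2 = (-3, 3, 3)
  u_3 = (1, 1/2, 1/2)

Orthogonality check:
  u_2 · u_1 = 0 (should be 0)
  u_3 · u_1 = 0 (should be 0)
  u_3 · u_2 = 0 (should be 0)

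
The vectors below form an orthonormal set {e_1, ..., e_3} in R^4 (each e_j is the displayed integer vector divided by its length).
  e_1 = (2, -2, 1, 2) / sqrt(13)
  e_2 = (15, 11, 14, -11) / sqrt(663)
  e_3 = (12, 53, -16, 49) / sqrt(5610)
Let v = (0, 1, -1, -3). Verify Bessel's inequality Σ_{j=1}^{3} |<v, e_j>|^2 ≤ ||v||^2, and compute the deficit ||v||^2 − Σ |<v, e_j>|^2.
Σ |<v, e_j>|^2 = 477/55; ||v||^2 = 11; deficit = 128/55

Write each e_j = u_j / sqrt(<u_j, u_j>) where u_j is the displayed integer vector. Then <v, e_j> = <v, u_j> / sqrt(<u_j, u_j>), so |<v, e_j>|^2 = <v, u_j>^2 / <u_j, u_j>.
Coefficients: <v, e_1> = -9/sqrt(13), <v, e_2> = 30/sqrt(663), <v, e_3> = -78/sqrt(5610).
Square and sum: Σ |<v, e_j>|^2 = 477/55.
Compute ||v||^2 = v·v = 11.
Deficit = 11 − 477/55 = 128/55 ≥ 0, confirming Bessel's inequality. (The deficit equals ||v − Σ <v,e_j> e_j||^2, the squared distance from v to span{e_j}.)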